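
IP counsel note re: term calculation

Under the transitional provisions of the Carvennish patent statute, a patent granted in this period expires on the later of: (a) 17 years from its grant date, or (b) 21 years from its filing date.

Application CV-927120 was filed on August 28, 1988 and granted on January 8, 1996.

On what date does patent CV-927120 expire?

January 8, 2013

(a) grant + 17 years → 8 January 2013.
(b) filing + 21 years → 28 August 2009.
Later of the two: 8 January 2013.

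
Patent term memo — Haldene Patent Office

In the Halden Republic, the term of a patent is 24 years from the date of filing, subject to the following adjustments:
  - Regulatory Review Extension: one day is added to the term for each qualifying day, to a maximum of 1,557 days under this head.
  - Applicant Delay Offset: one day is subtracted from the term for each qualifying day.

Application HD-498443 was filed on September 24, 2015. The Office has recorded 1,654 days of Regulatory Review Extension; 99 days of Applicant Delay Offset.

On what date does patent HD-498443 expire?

September 21, 2043

Base term: filing date + 24 years → 24 September 2039.
Regulatory Review Extension: 1654 days claimed exceeds the 1557-day cap, so +1557 days → 29 December 2043.
Applicant Delay Offset: −99 days → 21 September 2043.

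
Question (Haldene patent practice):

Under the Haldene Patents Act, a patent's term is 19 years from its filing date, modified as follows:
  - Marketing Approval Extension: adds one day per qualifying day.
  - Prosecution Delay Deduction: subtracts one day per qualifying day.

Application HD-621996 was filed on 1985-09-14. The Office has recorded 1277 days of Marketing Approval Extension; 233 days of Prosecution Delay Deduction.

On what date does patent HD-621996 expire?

Base term: filing date + 19 years → 14 September 2004.
Marketing Approval Extension: +1277 days → 14 March 2008.
Prosecution Delay Deduction: −233 days → 25 July 2007.

July 25, 2007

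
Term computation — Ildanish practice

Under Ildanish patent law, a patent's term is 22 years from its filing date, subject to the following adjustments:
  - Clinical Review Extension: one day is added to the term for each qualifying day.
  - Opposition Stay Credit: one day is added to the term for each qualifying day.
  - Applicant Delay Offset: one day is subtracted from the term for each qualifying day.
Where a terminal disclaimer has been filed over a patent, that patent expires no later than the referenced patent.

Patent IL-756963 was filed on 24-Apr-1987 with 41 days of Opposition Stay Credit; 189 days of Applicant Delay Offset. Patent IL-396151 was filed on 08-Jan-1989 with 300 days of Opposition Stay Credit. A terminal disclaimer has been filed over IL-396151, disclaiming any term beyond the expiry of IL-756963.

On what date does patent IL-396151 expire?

November 27, 2008

Natural term of IL-396151:
  Base: filing + 22 years → 8 January 2011.
  Opposition Stay Credit: +300 days → 4 November 2011.
Expiry of referenced patent IL-756963:
  Base: filing + 22 years → 24 April 2009.
  Opposition Stay Credit: +41 days → 4 June 2009.
  Applicant Delay Offset: −189 days → 27 November 2008.
Terminal disclaimer: IL-396151 expires on the earlier of 4 November 2011 and 27 November 2008.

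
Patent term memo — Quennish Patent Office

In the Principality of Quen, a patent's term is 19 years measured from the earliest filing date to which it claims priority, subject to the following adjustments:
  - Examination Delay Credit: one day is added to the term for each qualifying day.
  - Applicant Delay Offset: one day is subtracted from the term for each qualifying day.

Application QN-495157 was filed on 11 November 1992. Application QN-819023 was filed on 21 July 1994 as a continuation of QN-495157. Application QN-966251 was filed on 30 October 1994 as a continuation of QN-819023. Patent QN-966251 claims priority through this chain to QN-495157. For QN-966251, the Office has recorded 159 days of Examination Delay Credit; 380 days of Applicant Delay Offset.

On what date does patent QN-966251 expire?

Earliest priority filing: 11 November 1992.
Base term: 11 November 1992 + 19 years → 11 November 2011.
Examination Delay Credit: +159 days → 18 April 2012.
Applicant Delay Offset: −380 days → 4 April 2011.

April 4, 2011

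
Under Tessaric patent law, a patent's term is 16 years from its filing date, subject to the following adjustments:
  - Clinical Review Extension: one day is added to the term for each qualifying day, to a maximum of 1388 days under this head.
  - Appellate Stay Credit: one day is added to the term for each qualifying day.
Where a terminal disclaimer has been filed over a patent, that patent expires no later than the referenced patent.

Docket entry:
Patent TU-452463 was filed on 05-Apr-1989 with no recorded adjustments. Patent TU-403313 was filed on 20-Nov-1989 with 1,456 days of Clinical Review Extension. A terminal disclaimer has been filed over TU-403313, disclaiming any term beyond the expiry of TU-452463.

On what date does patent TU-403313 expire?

Natural term of TU-403313:
  Base: filing + 16 years → 20 November 2005.
  Clinical Review Extension: 1456 days claimed exceeds the 1388-day cap, so +1388 days → 8 September 2009.
Expiry of referenced patent TU-452463:
  Base: filing + 16 years → 5 April 2005.
Terminal disclaimer: TU-403313 expires on the earlier of 8 September 2009 and 5 April 2005.

April 5, 2005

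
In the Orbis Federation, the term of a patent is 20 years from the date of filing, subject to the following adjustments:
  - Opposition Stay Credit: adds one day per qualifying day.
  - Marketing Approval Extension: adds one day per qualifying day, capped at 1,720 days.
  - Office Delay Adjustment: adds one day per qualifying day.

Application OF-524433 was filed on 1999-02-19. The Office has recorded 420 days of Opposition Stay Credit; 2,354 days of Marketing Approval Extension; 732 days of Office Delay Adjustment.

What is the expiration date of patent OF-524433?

Base term: filing date + 20 years → 19 February 2019.
Opposition Stay Credit: +420 days → 14 April 2020.
Marketing Approval Extension: 2354 days claimed exceeds the 1720-day cap, so +1720 days → 29 December 2024.
Office Delay Adjustment: +732 days → 31 December 2026.

December 31, 2026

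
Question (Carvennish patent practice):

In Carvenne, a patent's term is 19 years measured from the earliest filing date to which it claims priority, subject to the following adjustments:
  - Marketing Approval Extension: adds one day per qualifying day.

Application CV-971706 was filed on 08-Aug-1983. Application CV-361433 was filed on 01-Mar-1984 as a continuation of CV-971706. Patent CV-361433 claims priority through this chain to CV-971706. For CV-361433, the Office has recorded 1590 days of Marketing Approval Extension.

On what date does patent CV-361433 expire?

Earliest priority filing: 8 August 1983.
Base term: 8 August 1983 + 19 years → 8 August 2002.
Marketing Approval Extension: +1590 days → 15 December 2006.

2006-12-15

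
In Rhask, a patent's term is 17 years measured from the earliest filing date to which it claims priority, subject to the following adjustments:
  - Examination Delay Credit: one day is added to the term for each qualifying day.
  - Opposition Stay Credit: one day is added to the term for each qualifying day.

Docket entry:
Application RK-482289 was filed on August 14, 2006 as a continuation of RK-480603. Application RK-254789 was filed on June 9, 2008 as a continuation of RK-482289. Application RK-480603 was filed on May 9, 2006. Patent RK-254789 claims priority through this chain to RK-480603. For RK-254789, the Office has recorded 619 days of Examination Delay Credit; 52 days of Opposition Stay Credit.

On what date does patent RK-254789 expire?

2025-03-10

Earliest priority filing: 9 May 2006.
Base term: 9 May 2006 + 17 years → 9 May 2023.
Examination Delay Credit: +619 days → 17 January 2025.
Opposition Stay Credit: +52 days → 10 March 2025.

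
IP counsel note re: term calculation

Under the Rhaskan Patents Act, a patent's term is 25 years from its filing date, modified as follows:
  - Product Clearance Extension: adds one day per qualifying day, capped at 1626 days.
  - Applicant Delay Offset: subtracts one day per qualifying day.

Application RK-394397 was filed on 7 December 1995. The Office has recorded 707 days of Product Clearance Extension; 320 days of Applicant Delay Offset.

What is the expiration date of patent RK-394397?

Base term: filing date + 25 years → 7 December 2020.
Product Clearance Extension: 707 days (within the 1626-day cap) → +707 days → 14 November 2022.
Applicant Delay Offset: −320 days → 29 December 2021.

December 29, 2021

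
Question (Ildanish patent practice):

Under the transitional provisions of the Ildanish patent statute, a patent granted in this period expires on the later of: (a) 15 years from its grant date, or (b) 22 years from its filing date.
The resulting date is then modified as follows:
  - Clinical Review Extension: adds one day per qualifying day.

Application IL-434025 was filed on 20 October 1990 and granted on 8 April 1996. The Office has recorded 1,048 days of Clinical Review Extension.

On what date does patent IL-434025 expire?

(a) grant + 15 years → 8 April 2011.
(b) filing + 22 years → 20 October 2012.
Later of the two: 20 October 2012.
Clinical Review Extension: +1048 days → 3 September 2015.

September 3, 2015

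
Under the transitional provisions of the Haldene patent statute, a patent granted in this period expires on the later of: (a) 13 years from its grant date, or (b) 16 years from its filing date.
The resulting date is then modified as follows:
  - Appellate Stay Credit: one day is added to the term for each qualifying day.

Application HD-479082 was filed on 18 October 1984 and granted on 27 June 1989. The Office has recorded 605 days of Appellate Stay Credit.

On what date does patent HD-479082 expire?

(a) grant + 13 years → 27 June 2002.
(b) filing + 16 years → 18 October 2000.
Later of the two: 27 June 2002.
Appellate Stay Credit: +605 days → 22 February 2004.

2004-02-22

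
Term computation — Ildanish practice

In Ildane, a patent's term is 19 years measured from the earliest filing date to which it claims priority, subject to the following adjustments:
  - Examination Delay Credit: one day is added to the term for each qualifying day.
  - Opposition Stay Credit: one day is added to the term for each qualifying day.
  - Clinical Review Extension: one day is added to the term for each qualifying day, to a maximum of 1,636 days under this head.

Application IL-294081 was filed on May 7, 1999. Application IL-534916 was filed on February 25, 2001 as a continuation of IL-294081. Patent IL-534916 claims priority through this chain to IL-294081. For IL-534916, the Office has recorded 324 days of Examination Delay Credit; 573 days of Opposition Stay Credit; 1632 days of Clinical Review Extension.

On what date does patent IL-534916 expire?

April 9, 2025

Earliest priority filing: 7 May 1999.
Base term: 7 May 1999 + 19 years → 7 May 2018.
Examination Delay Credit: +324 days → 27 March 2019.
Opposition Stay Credit: +573 days → 20 October 2020.
Clinical Review Extension: 1632 days (within the 1636-day cap) → +1632 days → 9 April 2025.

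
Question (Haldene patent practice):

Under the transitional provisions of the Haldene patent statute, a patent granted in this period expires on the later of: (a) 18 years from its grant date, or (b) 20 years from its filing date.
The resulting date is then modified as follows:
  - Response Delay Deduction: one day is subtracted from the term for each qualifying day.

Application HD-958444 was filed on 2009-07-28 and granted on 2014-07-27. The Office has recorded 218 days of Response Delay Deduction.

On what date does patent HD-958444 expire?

(a) grant + 18 years → 27 July 2032.
(b) filing + 20 years → 28 July 2029.
Later of the two: 27 July 2032.
Response Delay Deduction: −218 days → 22 December 2031.

December 22, 2031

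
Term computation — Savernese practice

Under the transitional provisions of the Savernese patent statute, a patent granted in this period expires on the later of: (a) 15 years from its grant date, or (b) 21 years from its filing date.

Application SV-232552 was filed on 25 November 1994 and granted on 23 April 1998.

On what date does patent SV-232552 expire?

2015-11-25

(a) grant + 15 years → 23 April 2013.
(b) filing + 21 years → 25 November 2015.
Later of the two: 25 November 2015.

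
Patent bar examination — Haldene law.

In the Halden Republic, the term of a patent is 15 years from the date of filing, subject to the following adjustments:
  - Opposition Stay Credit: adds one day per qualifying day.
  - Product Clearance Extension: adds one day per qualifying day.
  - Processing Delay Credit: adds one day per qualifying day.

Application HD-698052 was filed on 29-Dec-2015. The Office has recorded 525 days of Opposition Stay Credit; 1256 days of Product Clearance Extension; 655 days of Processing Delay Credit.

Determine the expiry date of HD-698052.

Base term: filing date + 15 years → 29 December 2030.
Opposition Stay Credit: +525 days → 6 June 2032.
Product Clearance Extension: +1256 days → 14 November 2035.
Processing Delay Credit: +655 days → 30 August 2037.

2037-08-30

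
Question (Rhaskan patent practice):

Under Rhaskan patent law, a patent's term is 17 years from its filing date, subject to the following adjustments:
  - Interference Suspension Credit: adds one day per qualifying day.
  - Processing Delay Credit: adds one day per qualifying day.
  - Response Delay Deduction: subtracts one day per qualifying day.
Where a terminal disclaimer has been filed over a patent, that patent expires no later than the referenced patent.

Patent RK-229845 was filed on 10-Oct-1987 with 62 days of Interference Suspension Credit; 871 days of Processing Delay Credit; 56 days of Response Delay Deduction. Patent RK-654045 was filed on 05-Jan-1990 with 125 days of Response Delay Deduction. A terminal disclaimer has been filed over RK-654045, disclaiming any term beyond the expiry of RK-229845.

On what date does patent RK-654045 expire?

September 2, 2006

Natural term of RK-654045:
  Base: filing + 17 years → 5 January 2007.
  Response Delay Deduction: −125 days → 2 September 2006.
Expiry of referenced patent RK-229845:
  Base: filing + 17 years → 10 October 2004.
  Interference Suspension Credit: +62 days → 11 December 2004.
  Processing Delay Credit: +871 days → 1 May 2007.
  Response Delay Deduction: −56 days → 6 March 2007.
Terminal disclaimer: RK-654045 expires on the earlier of 2 September 2006 and 6 March 2007.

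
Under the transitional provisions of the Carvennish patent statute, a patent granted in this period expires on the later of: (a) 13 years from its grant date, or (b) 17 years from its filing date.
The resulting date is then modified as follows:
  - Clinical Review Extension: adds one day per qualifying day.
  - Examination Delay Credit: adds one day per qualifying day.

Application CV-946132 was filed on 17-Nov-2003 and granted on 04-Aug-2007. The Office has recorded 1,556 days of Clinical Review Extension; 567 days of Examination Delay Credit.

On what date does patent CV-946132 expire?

(a) grant + 13 years → 4 August 2020.
(b) filing + 17 years → 17 November 2020.
Later of the two: 17 November 2020.
Clinical Review Extension: +1556 days → 20 February 2025.
Examination Delay Credit: +567 days → 10 September 2026.

2026-09-10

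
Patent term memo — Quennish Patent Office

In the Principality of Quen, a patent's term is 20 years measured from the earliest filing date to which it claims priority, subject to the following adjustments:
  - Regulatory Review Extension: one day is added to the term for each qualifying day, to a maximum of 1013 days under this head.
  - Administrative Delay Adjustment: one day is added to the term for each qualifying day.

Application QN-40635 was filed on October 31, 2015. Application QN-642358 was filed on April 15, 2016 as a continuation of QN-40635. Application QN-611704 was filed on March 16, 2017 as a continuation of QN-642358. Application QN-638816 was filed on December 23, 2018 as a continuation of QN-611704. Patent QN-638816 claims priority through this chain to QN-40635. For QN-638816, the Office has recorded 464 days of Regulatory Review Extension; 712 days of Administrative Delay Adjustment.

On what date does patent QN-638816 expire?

January 19, 2039

Earliest priority filing: 31 October 2015.
Base term: 31 October 2015 + 20 years → 31 October 2035.
Regulatory Review Extension: 464 days (within the 1013-day cap) → +464 days → 6 February 2037.
Administrative Delay Adjustment: +712 days → 19 January 2039.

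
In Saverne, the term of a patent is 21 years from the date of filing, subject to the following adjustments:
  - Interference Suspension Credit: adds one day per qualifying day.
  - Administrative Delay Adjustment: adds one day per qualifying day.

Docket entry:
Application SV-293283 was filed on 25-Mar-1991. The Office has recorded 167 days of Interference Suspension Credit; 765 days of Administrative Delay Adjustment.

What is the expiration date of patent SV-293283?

2014-10-13

Base term: filing date + 21 years → 25 March 2012.
Interference Suspension Credit: +167 days → 8 September 2012.
Administrative Delay Adjustment: +765 days → 13 October 2014.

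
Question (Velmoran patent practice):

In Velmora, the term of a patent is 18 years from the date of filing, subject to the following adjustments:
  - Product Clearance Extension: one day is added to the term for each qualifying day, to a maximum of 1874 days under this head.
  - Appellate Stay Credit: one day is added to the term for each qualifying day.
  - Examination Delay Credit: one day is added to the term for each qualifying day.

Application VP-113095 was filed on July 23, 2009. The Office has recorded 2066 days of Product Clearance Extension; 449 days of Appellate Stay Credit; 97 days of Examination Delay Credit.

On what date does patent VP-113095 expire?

Base term: filing date + 18 years → 23 July 2027.
Product Clearance Extension: 2066 days claimed exceeds the 1874-day cap, so +1874 days → 8 September 2032.
Appellate Stay Credit: +449 days → 1 December 2033.
Examination Delay Credit: +97 days → 8 March 2034.

2034-03-08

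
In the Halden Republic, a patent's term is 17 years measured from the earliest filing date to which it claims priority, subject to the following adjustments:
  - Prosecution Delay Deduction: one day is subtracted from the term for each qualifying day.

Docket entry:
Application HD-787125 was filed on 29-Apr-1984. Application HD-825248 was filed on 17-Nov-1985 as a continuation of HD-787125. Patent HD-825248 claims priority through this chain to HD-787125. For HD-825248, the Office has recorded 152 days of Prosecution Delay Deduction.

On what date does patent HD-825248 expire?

2000-11-28

Earliest priority filing: 29 April 1984.
Base term: 29 April 1984 + 17 years → 29 April 2001.
Prosecution Delay Deduction: −152 days → 28 November 2000.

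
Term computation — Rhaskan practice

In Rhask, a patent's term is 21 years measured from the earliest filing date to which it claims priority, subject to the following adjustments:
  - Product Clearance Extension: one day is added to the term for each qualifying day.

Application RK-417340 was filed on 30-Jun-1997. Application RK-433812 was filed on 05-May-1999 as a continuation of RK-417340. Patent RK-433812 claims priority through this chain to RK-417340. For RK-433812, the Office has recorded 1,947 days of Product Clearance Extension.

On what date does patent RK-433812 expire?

Earliest priority filing: 30 June 1997.
Base term: 30 June 1997 + 21 years → 30 June 2018.
Product Clearance Extension: +1947 days → 29 October 2023.

October 29, 2023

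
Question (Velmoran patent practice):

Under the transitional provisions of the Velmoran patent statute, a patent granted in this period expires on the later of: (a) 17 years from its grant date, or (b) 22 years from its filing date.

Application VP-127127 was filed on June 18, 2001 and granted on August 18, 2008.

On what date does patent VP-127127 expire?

August 18, 2025

(a) grant + 17 years → 18 August 2025.
(b) filing + 22 years → 18 June 2023.
Later of the two: 18 August 2025.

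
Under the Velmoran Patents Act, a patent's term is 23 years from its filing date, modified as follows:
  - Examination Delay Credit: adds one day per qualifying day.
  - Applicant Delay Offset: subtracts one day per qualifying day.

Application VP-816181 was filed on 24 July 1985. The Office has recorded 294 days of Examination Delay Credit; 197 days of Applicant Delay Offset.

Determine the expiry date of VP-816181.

October 29, 2008

Base term: filing date + 23 years → 24 July 2008.
Examination Delay Credit: +294 days → 14 May 2009.
Applicant Delay Offset: −197 days → 29 October 2008.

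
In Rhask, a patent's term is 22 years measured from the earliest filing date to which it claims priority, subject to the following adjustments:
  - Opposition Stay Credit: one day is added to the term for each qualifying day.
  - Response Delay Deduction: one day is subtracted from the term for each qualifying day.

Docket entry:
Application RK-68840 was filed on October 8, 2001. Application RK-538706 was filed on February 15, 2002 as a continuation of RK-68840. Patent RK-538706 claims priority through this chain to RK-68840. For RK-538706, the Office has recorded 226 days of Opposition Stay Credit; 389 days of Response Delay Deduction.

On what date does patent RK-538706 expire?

April 28, 2023

Earliest priority filing: 8 October 2001.
Base term: 8 October 2001 + 22 years → 8 October 2023.
Opposition Stay Credit: +226 days → 21 May 2024.
Response Delay Deduction: −389 days → 28 April 2023.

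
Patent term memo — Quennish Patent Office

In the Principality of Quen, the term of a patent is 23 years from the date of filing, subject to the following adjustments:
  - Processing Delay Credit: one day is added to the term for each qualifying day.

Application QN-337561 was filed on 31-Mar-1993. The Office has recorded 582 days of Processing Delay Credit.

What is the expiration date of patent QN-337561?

November 3, 2017

Base term: filing date + 23 years → 31 March 2016.
Processing Delay Credit: +582 days → 3 November 2017.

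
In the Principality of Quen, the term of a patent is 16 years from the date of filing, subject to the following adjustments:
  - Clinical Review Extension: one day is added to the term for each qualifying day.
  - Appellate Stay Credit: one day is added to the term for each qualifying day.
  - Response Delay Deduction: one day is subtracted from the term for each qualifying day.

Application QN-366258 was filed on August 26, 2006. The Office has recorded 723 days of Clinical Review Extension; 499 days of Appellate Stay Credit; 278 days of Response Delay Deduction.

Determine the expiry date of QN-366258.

Base term: filing date + 16 years → 26 August 2022.
Clinical Review Extension: +723 days → 18 August 2024.
Appellate Stay Credit: +499 days → 30 December 2025.
Response Delay Deduction: −278 days → 27 March 2025.

2025-03-27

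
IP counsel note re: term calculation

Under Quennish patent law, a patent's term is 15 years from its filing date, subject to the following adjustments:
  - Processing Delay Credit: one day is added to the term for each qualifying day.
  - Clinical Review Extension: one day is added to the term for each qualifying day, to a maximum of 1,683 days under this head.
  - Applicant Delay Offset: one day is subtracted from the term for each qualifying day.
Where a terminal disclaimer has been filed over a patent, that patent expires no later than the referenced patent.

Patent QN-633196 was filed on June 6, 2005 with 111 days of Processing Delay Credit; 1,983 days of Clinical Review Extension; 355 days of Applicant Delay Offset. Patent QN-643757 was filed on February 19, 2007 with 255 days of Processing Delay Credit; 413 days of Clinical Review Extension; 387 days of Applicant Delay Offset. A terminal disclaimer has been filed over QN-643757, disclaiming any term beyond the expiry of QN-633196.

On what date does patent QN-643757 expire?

Natural term of QN-643757:
  Base: filing + 15 years → 19 February 2022.
  Processing Delay Credit: +255 days → 1 November 2022.
  Clinical Review Extension: 413 days (within the 1683-day cap) → +413 days → 19 December 2023.
  Applicant Delay Offset: −387 days → 27 November 2022.
Expiry of referenced patent QN-633196:
  Base: filing + 15 years → 6 June 2020.
  Processing Delay Credit: +111 days → 25 September 2020.
  Clinical Review Extension: 1983 days claimed exceeds the 1683-day cap, so +1683 days → 5 May 2025.
  Applicant Delay Offset: −355 days → 15 May 2024.
Terminal disclaimer: QN-643757 expires on the earlier of 27 November 2022 and 15 May 2024.

2022-11-27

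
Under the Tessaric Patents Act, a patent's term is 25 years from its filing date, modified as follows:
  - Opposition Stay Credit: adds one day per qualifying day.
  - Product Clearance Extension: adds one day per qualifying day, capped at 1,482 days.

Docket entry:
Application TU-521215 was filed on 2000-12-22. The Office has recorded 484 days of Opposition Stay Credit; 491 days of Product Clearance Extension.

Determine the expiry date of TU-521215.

Base term: filing date + 25 years → 22 December 2025.
Opposition Stay Credit: +484 days → 20 April 2027.
Product Clearance Extension: 491 days (within the 1482-day cap) → +491 days → 23 August 2028.

2028-08-23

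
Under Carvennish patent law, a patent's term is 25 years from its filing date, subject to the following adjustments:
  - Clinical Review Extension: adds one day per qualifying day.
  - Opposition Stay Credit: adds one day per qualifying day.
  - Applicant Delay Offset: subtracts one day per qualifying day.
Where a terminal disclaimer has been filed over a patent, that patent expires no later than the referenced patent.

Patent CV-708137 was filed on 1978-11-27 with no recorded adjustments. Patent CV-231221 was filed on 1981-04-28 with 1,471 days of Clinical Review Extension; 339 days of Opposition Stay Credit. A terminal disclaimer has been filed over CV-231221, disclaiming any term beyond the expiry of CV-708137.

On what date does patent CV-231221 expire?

2003-11-27

Natural term of CV-231221:
  Base: filing + 25 years → 28 April 2006.
  Clinical Review Extension: +1471 days → 8 May 2010.
  Opposition Stay Credit: +339 days → 12 April 2011.
Expiry of referenced patent CV-708137:
  Base: filing + 25 years → 27 November 2003.
Terminal disclaimer: CV-231221 expires on the earlier of 12 April 2011 and 27 November 2003.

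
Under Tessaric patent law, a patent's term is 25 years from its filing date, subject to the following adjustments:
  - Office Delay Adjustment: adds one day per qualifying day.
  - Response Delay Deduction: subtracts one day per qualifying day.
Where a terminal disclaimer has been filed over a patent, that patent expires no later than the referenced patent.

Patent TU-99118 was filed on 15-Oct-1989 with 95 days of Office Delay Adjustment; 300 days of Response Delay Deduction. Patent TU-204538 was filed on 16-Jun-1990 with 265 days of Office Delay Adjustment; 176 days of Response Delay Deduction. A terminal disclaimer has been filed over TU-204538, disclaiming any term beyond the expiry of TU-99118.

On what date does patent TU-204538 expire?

2014-03-24

Natural term of TU-204538:
  Base: filing + 25 years → 16 June 2015.
  Office Delay Adjustment: +265 days → 7 March 2016.
  Response Delay Deduction: −176 days → 13 September 2015.
Expiry of referenced patent TU-99118:
  Base: filing + 25 years → 15 October 2014.
  Office Delay Adjustment: +95 days → 18 January 2015.
  Response Delay Deduction: −300 days → 24 March 2014.
Terminal disclaimer: TU-204538 expires on the earlier of 13 September 2015 and 24 March 2014.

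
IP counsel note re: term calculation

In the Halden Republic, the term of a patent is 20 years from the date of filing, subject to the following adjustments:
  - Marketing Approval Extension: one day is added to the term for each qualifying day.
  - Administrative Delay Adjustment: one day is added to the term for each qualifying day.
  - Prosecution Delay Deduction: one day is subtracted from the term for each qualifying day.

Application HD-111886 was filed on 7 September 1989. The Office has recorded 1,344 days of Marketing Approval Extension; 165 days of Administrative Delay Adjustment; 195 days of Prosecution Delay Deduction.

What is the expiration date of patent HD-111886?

2013-04-13

Base term: filing date + 20 years → 7 September 2009.
Marketing Approval Extension: +1344 days → 13 May 2013.
Administrative Delay Adjustment: +165 days → 25 October 2013.
Prosecution Delay Deduction: −195 days → 13 April 2013.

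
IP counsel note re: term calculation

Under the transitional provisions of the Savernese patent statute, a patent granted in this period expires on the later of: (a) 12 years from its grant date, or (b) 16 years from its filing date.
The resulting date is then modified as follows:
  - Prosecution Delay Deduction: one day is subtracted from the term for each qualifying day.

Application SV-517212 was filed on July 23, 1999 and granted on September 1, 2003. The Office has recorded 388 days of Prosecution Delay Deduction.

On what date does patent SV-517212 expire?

2014-08-09

(a) grant + 12 years → 1 September 2015.
(b) filing + 16 years → 23 July 2015.
Later of the two: 1 September 2015.
Prosecution Delay Deduction: −388 days → 9 August 2014.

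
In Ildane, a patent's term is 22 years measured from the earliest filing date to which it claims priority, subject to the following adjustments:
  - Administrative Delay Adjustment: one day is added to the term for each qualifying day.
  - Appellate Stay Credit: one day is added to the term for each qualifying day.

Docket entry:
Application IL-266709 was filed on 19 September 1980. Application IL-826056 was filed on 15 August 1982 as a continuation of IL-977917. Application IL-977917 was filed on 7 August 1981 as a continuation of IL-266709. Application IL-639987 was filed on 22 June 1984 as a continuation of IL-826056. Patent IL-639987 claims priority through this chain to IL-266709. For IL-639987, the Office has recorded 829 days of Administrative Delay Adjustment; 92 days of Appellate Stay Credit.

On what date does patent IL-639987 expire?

Earliest priority filing: 19 September 1980.
Base term: 19 September 1980 + 22 years → 19 September 2002.
Administrative Delay Adjustment: +829 days → 26 December 2004.
Appellate Stay Credit: +92 days → 28 March 2005.

2005-03-28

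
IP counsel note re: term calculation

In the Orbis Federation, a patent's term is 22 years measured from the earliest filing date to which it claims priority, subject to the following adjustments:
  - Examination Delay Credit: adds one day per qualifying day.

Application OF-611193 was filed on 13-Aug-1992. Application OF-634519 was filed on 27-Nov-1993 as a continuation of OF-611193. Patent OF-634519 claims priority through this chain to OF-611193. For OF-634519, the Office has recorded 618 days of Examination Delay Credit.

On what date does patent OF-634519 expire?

April 22, 2016

Earliest priority filing: 13 August 1992.
Base term: 13 August 1992 + 22 years → 13 August 2014.
Examination Delay Credit: +618 days → 22 April 2016.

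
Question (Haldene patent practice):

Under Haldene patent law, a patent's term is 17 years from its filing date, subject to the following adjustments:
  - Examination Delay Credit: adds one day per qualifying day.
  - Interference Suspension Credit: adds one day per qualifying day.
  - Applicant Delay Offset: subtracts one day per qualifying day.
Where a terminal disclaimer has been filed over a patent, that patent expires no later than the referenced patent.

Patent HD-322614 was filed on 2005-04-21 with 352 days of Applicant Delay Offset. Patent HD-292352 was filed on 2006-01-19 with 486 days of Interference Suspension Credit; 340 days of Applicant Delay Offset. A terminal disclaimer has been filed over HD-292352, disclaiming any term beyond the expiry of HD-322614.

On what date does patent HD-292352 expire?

Natural term of HD-292352:
  Base: filing + 17 years → 19 January 2023.
  Interference Suspension Credit: +486 days → 19 May 2024.
  Applicant Delay Offset: −340 days → 14 June 2023.
Expiry of referenced patent HD-322614:
  Base: filing + 17 years → 21 April 2022.
  Applicant Delay Offset: −352 days → 4 May 2021.
Terminal disclaimer: HD-292352 expires on the earlier of 14 June 2023 and 4 May 2021.

2021-05-04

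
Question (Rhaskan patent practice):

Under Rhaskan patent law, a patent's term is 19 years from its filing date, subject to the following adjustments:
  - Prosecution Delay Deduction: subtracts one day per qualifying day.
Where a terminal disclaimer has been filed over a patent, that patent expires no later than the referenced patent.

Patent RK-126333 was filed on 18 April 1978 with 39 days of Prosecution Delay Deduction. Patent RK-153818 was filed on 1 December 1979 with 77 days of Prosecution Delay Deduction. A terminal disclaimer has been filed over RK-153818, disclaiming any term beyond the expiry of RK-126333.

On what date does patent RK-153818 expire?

Natural term of RK-153818:
  Base: filing + 19 years → 1 December 1998.
  Prosecution Delay Deduction: −77 days → 15 September 1998.
Expiry of referenced patent RK-126333:
  Base: filing + 19 years → 18 April 1997.
  Prosecution Delay Deduction: −39 days → 10 March 1997.
Terminal disclaimer: RK-153818 expires on the earlier of 15 September 1998 and 10 March 1997.

1997-03-10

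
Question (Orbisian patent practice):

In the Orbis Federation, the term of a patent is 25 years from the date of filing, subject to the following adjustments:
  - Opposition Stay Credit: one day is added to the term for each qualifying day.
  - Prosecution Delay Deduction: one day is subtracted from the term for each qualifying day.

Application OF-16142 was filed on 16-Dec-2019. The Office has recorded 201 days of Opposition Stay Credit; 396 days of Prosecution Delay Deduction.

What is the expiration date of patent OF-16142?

Base term: filing date + 25 years → 16 December 2044.
Opposition Stay Credit: +201 days → 5 July 2045.
Prosecution Delay Deduction: −396 days → 4 June 2044.

June 4, 2044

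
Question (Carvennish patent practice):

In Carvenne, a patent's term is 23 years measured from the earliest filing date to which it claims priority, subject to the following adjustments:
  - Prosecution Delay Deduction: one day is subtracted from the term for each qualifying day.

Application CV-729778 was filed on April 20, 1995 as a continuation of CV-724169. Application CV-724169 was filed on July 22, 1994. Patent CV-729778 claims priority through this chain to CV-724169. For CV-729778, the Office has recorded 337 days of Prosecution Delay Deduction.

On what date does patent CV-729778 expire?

Earliest priority filing: 22 July 1994.
Base term: 22 July 1994 + 23 years → 22 July 2017.
Prosecution Delay Deduction: −337 days → 19 August 2016.

August 19, 2016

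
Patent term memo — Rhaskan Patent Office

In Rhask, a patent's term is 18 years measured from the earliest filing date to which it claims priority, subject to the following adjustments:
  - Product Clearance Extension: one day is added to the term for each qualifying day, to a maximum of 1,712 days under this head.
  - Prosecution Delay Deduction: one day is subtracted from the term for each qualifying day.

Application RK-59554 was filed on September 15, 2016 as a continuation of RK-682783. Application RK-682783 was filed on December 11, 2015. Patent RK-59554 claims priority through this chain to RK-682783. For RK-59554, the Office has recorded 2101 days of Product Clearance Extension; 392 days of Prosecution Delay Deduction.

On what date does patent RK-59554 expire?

Earliest priority filing: 11 December 2015.
Base term: 11 December 2015 + 18 years → 11 December 2033.
Product Clearance Extension: 2101 days claimed exceeds the 1712-day cap, so +1712 days → 19 August 2038.
Prosecution Delay Deduction: −392 days → 23 July 2037.

July 23, 2037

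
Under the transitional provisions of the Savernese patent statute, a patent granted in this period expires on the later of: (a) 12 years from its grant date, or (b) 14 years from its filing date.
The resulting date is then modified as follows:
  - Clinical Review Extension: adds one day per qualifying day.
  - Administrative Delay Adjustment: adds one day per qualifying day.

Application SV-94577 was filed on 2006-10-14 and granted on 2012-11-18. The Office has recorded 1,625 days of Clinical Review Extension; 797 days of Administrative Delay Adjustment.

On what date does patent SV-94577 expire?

2031-07-07

(a) grant + 12 years → 18 November 2024.
(b) filing + 14 years → 14 October 2020.
Later of the two: 18 November 2024.
Clinical Review Extension: +1625 days → 1 May 2029.
Administrative Delay Adjustment: +797 days → 7 July 2031.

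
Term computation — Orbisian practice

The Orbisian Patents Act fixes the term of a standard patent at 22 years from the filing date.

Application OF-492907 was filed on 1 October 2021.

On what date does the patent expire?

Filing date + 22 years → 1 October 2043.

October 1, 2043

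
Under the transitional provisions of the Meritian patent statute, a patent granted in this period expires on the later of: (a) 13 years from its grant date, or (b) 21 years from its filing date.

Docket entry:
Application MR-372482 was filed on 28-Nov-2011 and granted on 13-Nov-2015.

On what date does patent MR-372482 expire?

(a) grant + 13 years → 13 November 2028.
(b) filing + 21 years → 28 November 2032.
Later of the two: 28 November 2032.

2032-11-28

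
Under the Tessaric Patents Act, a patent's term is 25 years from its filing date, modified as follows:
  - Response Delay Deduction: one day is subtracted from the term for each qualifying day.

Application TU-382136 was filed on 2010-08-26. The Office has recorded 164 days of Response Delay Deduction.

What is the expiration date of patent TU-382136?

March 15, 2035

Base term: filing date + 25 years → 26 August 2035.
Response Delay Deduction: −164 days → 15 March 2035.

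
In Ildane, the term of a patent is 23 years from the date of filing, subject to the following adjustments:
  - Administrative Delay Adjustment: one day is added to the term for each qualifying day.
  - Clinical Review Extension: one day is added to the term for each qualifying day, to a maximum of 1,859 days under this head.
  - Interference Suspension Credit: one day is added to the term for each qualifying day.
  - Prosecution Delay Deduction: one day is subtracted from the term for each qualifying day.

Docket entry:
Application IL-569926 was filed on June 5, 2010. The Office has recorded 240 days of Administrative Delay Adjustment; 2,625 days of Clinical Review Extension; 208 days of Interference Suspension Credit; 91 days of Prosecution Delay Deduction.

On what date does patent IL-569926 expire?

June 30, 2039

Base term: filing date + 23 years → 5 June 2033.
Administrative Delay Adjustment: +240 days → 31 January 2034.
Clinical Review Extension: 2625 days claimed exceeds the 1859-day cap, so +1859 days → 5 March 2039.
Interference Suspension Credit: +208 days → 29 September 2039.
Prosecution Delay Deduction: −91 days → 30 June 2039.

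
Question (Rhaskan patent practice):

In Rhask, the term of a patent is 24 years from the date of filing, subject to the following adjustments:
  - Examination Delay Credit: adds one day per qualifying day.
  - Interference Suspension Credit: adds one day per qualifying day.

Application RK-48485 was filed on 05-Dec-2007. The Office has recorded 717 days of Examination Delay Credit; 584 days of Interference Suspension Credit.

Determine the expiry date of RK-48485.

Base term: filing date + 24 years → 5 December 2031.
Examination Delay Credit: +717 days → 21 November 2033.
Interference Suspension Credit: +584 days → 28 June 2035.

June 28, 2035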